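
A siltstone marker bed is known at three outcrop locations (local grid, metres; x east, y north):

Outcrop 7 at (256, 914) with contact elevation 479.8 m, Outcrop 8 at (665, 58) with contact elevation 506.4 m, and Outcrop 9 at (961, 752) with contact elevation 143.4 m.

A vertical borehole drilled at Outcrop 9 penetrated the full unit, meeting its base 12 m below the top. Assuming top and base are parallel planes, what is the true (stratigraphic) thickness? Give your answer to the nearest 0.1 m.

10.2 m

Let the plane be z = a·x + b·y + c.
Outcrop 8−Outcrop 7: 409a − 856b = 26.6;  Outcrop 9−Outcrop 7: 705a − 162b = −336.4.
Solving gives a = −0.54404, b = −0.29102.
|∇z| = √(a²+b²) = 0.61698, so dip δ = arctan(0.61698) = 31.67°.
True thickness = vertical thickness × cos δ = 12 × cos 31.67° = 10.2 m.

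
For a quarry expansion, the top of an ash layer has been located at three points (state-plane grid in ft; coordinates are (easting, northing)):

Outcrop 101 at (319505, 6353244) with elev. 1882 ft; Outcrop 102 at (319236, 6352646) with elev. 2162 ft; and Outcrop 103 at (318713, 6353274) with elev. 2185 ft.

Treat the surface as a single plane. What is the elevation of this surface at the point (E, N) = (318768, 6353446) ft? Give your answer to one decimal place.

Two edge vectors: Outcrop 101→Outcrop 102 = (-269, -598, 280), Outcrop 101→Outcrop 103 = (-792, 30, 303).
Normal n = (Outcrop 101→Outcrop 102) × (Outcrop 101→Outcrop 103) = (-189594, -140253, -481686).
So ∂z/∂E = −n_x/n_z = −0.393604963 and ∂z/∂N = −n_y/n_z = −0.291171012.
Intercept c from Outcrop 101: 1882 + 125758.75 + 1849880.48 = 1977521.24.
At (318768, 6353446): z = −125468.7 − 1849939.3 + 1977521.24 = 2113.3 ft.

2113.3 ft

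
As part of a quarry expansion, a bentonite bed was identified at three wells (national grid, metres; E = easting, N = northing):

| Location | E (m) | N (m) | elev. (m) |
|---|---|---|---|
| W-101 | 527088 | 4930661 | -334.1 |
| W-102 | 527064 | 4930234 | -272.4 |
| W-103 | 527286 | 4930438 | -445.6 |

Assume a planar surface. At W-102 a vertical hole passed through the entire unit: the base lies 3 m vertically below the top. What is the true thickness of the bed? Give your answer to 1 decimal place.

Two edge vectors: W-101→W-102 = (-24, -427, 61.7), W-101→W-103 = (198, -223, -111.5).
Normal n = (W-101→W-102) × (W-101→W-103) = (61369.6, 9540.6, 89898).
So ∂z/∂E = −n_x/n_z = −0.68266 and ∂z/∂N = −n_y/n_z = −0.10613.
|∇z| = √(a²+b²) = 0.69086, so dip δ = arctan(0.69086) = 34.64°.
True thickness = vertical thickness × cos δ = 3 × cos 34.64° = 2.5 m.

2.5 m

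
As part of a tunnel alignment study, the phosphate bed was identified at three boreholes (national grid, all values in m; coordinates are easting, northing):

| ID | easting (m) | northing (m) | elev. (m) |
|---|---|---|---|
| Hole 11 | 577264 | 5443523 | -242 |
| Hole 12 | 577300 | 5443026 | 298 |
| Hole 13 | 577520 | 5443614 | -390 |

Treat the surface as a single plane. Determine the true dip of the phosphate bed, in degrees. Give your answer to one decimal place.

Two edge vectors: Hole 11→Hole 12 = (36, -497, 540), Hole 11→Hole 13 = (256, 91, -148).
Normal n = (Hole 11→Hole 12) × (Hole 11→Hole 13) = (24416, 143568, 130508).
So ∂z/∂easting = −n_x/n_z = −0.18708 and ∂z/∂northing = −n_y/n_z = −1.10007.
Gradient magnitude |∇z| = √(a² + b²) = √(0.03500 + 1.21016) = 1.11587.
True dip = arctan(1.11587) = 48.1°, dipping toward N (azimuth ≈ 010°).

48.1°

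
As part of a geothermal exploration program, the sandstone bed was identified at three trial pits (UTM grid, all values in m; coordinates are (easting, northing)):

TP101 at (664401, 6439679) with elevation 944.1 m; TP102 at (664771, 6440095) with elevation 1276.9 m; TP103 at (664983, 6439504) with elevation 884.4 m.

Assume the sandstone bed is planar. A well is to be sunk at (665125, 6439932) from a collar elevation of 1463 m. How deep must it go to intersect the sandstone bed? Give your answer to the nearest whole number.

Let the plane be z = a·E + b·N + c.
TP102−TP101: 370a + 416b = 332.8;  TP103−TP101: 582a − 175b = −59.7.
Solving gives a = 0.10885936, b = 0.70317798.
Then c = 944.1 − a·664401 − b·6439679 = −4599622.61.
At (665125, 6439932): z_contact = 72405.1 + 4528418.3 − 4599622.61 = 1200.8 m.
Depth below ground = 1463 − 1200.8 = 262 m.

262 m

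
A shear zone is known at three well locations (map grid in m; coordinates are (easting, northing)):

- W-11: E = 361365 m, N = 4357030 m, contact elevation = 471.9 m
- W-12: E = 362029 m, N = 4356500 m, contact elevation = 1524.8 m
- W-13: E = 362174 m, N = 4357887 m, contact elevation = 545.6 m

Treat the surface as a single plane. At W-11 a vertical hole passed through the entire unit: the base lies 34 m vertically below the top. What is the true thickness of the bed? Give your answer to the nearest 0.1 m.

Let the plane be z = a·E + b·N + c.
W-12−W-11: 664a − 530b = 1052.9;  W-13−W-11: 809a + 857b = 73.7.
Solving gives a = 0.94345, b = −0.80461.
|∇z| = √(a²+b²) = 1.23996, so dip δ = arctan(1.23996) = 51.11°.
True thickness = vertical thickness × cos δ = 34 × cos 51.11° = 21.3 m.

21.3 m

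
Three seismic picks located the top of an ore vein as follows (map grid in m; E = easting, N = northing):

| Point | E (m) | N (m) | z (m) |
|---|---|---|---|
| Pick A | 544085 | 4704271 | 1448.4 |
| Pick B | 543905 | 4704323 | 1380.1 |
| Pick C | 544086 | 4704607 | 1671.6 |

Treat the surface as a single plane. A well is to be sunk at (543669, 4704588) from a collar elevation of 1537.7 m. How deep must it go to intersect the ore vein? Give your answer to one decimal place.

116.7 m

Two edge vectors: Pick A→Pick B = (-180, 52, -68.3), Pick A→Pick C = (1, 336, 223.2).
Normal n = (Pick A→Pick B) × (Pick A→Pick C) = (34555.2, 40107.7, -60532).
So ∂z/∂E = −n_x/n_z = 0.570858389 and ∂z/∂N = −n_y/n_z = 0.662586731.
Intercept c from Pick A: 1448.4 − 310595.49 − 3116987.54 = −3426134.63.
At (543669, 4704588): z_contact = 310358.01 + 3117197.58 − 3426134.63 = 1420.96 m.
Depth below ground = 1537.7 − 1420.96 = 116.7 m.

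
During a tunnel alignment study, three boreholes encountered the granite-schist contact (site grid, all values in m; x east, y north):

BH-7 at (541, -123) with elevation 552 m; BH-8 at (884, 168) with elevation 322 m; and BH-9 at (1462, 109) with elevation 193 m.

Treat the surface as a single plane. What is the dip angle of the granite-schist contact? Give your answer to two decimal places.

28.51°

Let the plane be z = a·x + b·y + c.
BH-8−BH-7: 343a + 291b = −230;  BH-9−BH-7: 921a + 232b = −359.
Solving gives a = −0.27123, b = −0.47068.
Gradient magnitude |∇z| = √(a² + b²) = √(0.07357 + 0.22154) = 0.54324.
True dip = arctan(0.54324) = 28.51°, dipping toward NNE (azimuth ≈ 030°).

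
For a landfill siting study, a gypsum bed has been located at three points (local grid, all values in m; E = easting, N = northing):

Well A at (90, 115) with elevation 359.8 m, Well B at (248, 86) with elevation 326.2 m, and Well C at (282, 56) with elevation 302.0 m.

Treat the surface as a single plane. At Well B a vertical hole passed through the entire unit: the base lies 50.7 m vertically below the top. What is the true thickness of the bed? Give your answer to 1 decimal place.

Two edge vectors: Well A→Well B = (158, -29, -33.6), Well A→Well C = (192, -59, -57.8).
Normal n = (Well A→Well B) × (Well A→Well C) = (-306.2, 2681.2, -3754).
So ∂z/∂E = −n_x/n_z = −0.08157 and ∂z/∂N = −n_y/n_z = 0.71422.
|∇z| = √(a²+b²) = 0.71887, so dip δ = arctan(0.71887) = 35.71°.
True thickness = vertical thickness × cos δ = 50.7 × cos 35.71° = 41.2 m.

41.2 m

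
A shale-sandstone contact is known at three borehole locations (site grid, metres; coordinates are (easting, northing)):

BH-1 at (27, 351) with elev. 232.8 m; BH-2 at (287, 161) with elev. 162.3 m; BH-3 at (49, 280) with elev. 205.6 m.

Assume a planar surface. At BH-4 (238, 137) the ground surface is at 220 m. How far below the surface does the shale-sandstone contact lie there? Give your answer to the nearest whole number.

Let the plane be z = a·E + b·N + c.
BH-2−BH-1: 260a − 190b = −70.5;  BH-3−BH-1: 22a − 71b = −27.2.
Solving gives a = 0.01138, b = 0.38662.
Then c = 232.8 − a·27 − b·351 = 96.79.
At (238, 137): z_contact = 2.7 + 53.0 + 96.79 = 152.5 m.
Depth below ground = 220 − 152.5 = 68 m.

68 m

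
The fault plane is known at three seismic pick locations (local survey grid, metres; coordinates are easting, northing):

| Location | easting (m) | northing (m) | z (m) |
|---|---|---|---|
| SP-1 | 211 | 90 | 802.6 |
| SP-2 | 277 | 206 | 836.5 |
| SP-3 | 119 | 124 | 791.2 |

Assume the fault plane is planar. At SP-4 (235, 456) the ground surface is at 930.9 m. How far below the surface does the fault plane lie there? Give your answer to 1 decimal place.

Two edge vectors: SP-1→SP-2 = (66, 116, 33.9), SP-1→SP-3 = (-92, 34, -11.4).
Normal n = (SP-1→SP-2) × (SP-1→SP-3) = (-2475, -2366.4, 12916).
So ∂z/∂easting = −n_x/n_z = 0.19162 and ∂z/∂northing = −n_y/n_z = 0.18321.
Intercept c from SP-1: 802.6 − 40.43 − 16.49 = 745.68.
At (235, 456): z_contact = 45.03 + 83.55 + 745.68 = 874.26 m.
Depth below ground = 930.9 − 874.26 = 56.6 m.

56.6 m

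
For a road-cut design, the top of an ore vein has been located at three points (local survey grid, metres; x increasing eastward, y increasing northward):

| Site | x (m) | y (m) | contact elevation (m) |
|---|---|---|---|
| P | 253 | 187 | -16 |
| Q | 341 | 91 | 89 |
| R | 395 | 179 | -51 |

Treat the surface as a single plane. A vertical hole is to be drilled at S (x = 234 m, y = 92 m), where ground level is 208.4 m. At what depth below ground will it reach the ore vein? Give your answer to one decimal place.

86.0 m

Two edge vectors: P→Q = (88, -96, 105), P→R = (142, -8, -35).
Normal n = (P→Q) × (P→R) = (4200, 17990, 12928).
So ∂z/∂x = −n_x/n_z = −0.32488 and ∂z/∂y = −n_y/n_z = −1.39155.
Intercept c from P: -16 + 82.19 + 260.22 = 326.41.
At (234, 92): z_contact = −76.02 − 128.02 + 326.41 = 122.37 m.
Depth below ground = 208.4 − 122.37 = 86.0 m.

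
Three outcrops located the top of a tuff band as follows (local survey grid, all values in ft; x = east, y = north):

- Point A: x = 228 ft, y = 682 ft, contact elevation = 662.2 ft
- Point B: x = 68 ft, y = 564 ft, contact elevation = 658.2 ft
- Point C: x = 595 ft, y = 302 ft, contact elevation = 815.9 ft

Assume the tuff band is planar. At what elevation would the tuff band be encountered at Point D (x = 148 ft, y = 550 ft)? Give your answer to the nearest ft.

Two edge vectors: Point A→Point B = (-160, -118, -4), Point A→Point C = (367, -380, 153.7).
Normal n = (Point A→Point B) × (Point A→Point C) = (-19656.6, 23124, 104106).
So ∂z/∂x = −n_x/n_z = 0.18881 and ∂z/∂y = −n_y/n_z = −0.22212.
Intercept c from Point A: 662.2 − 43.05 + 151.49 = 770.64.
At (148, 550): z = 27.9 − 122.2 + 770.64 = 676.4 ft.

676 ft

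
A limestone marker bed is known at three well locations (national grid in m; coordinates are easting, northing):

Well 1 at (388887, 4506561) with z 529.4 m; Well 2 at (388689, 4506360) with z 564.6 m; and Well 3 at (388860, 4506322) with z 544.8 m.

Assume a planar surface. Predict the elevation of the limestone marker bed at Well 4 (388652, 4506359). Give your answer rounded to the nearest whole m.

569 m

Two edge vectors: Well 1→Well 2 = (-198, -201, 35.2), Well 1→Well 3 = (-27, -239, 15.4).
Normal n = (Well 1→Well 2) × (Well 1→Well 3) = (5317.4, 2098.8, 41895).
So ∂z/∂easting = −n_x/n_z = −0.12692207 and ∂z/∂northing = −n_y/n_z = −0.05009667.
Intercept c from Well 1: 529.4 + 49358.34 + 225763.70 = 275651.44.
At (388652, 4506359): z = −49328.5 − 225753.6 + 275651.44 = 569.3 m.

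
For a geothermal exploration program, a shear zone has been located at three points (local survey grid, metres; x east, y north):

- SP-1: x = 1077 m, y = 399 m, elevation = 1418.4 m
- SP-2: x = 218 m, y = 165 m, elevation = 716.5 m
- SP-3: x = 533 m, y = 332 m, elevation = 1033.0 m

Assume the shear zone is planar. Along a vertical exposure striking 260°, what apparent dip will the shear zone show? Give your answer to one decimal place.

Two edge vectors: SP-1→SP-2 = (-859, -234, -701.9), SP-1→SP-3 = (-544, -67, -385.4).
Normal n = (SP-1→SP-2) × (SP-1→SP-3) = (43156.3, 50775, -69743).
So ∂z/∂x = −n_x/n_z = 0.61879 and ∂z/∂y = −n_y/n_z = 0.72803.
Unit vector along 260° is (sin 260°, cos 260°) = (-0.9848, -0.1736).
Slope in that direction = a·(-0.9848) + b·(-0.1736) = −0.73581.
Apparent dip = arctan|0.73581| = 36.3° (true dip is 43.7°, so apparent ≤ true as expected).

36.3°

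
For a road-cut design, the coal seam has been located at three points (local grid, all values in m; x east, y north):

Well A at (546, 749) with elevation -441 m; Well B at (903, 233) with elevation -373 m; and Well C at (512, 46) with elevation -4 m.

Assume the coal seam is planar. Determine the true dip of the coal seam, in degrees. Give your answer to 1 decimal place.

Let the plane be z = a·x + b·y + c.
Well B−Well A: 357a − 516b = 68;  Well C−Well A: −34a − 703b = 437.
Solving gives a = −0.66174, b = −0.58962.
Gradient magnitude |∇z| = √(a² + b²) = √(0.43790 + 0.34765) = 0.88631.
True dip = arctan(0.88631) = 41.6°, dipping toward NE (azimuth ≈ 048°).

41.6°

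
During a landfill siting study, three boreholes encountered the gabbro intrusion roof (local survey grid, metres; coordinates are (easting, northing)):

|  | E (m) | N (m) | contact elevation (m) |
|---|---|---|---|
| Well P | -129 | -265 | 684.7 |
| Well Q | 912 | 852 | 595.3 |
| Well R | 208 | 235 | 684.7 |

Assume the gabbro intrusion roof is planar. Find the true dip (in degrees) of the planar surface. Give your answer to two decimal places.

Let the plane be z = a·E + b·N + c.
Well Q−Well P: 1041a + 1117b = −89.4;  Well R−Well P: 337a + 500b = 0.
Solving gives a = −0.31026, b = 0.20912.
Gradient magnitude |∇z| = √(a² + b²) = √(0.09626 + 0.04373) = 0.37416.
True dip = arctan(0.37416) = 20.51°, dipping toward SE (azimuth ≈ 124°).

20.51°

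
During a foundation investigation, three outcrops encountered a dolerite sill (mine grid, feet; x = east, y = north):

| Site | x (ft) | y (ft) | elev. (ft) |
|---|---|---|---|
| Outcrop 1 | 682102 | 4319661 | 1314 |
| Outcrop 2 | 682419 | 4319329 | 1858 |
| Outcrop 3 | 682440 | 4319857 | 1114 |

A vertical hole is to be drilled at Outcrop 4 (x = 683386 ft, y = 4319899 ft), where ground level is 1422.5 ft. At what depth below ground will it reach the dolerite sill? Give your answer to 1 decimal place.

Let the plane be z = a·x + b·y + c.
Outcrop 2−Outcrop 1: 317a − 332b = 544;  Outcrop 3−Outcrop 1: 338a + 196b = −200.
Solving gives a = 0.230710992, b = −1.418266914.
Then c = 1314 − a·682102 − b·4319661 = 5970377.85.
At (683386, 4319899): z_contact = 157664.66 − 6126769.83 + 5970377.85 = 1272.69 ft.
Depth below ground = 1422.5 − 1272.69 = 149.8 ft.

149.8 ft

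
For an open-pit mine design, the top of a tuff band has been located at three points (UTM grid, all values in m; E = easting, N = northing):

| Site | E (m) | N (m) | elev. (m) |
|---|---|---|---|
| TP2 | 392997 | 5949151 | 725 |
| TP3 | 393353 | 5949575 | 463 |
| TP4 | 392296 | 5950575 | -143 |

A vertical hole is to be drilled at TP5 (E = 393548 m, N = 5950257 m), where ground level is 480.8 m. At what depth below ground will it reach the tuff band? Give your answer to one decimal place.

436.9 m

Let the plane be z = a·E + b·N + c.
TP3−TP2: 356a + 424b = −262;  TP4−TP2: −701a + 1424b = −868.
Solving gives a = −0.006287243, b = −0.612645616.
Then c = 725 − a·392997 − b·5949151 = 3647917.15.
At (393548, 5950257): z_contact = −2474.33 − 3645398.87 + 3647917.15 = 43.95 m.
Depth below ground = 480.8 − 43.95 = 436.9 m.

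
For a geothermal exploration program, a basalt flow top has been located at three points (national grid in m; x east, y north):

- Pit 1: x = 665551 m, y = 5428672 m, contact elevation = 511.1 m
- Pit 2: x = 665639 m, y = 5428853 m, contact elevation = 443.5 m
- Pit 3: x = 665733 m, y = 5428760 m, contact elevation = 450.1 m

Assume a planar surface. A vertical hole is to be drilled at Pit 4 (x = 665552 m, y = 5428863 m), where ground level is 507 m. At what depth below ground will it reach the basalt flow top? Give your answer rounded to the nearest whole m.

Two edge vectors: Pit 1→Pit 2 = (88, 181, -67.6), Pit 1→Pit 3 = (182, 88, -61).
Normal n = (Pit 1→Pit 2) × (Pit 1→Pit 3) = (-5092.2, -6935.2, -25198).
So ∂z/∂x = −n_x/n_z = −0.20208747 and ∂z/∂y = −n_y/n_z = −0.27522819.
Intercept c from Pit 1: 511.1 + 134499.52 + 1494123.58 = 1629134.20.
At (665552, 5428863): z_contact = −134499.7 − 1494176.2 + 1629134.20 = 458.3 m.
Depth below ground = 507 − 458.3 = 49 m.

49 m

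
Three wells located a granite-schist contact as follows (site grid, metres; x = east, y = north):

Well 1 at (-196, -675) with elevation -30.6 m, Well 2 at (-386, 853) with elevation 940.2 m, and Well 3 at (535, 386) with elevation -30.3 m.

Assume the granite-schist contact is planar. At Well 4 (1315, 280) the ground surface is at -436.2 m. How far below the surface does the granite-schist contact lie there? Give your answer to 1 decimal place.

260.2 m

Two edge vectors: Well 1→Well 2 = (-190, 1528, 970.8), Well 1→Well 3 = (731, 1061, 0.3).
Normal n = (Well 1→Well 2) × (Well 1→Well 3) = (-1029560.4, 709711.8, -1318558).
So ∂z/∂x = −n_x/n_z = −0.780823 and ∂z/∂y = −n_y/n_z = 0.538248.
Intercept c from Well 1: -30.6 − 153.04 + 363.32 = 179.68.
At (1315, 280): z_contact = −1026.78 + 150.71 + 179.68 = -696.40 m.
Depth below ground = -436.2 − (-696.40) = 260.2 m.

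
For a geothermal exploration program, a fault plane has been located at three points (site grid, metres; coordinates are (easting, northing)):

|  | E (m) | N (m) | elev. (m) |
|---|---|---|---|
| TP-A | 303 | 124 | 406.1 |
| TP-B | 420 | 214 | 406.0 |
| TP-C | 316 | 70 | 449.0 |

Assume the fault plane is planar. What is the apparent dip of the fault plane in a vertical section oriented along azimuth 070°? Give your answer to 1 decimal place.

14.3°

Let the plane be z = a·E + b·N + c.
TP-B−TP-A: 117a + 90b = −0.1;  TP-C−TP-A: 13a − 54b = 42.9.
Solving gives a = 0.51490, b = −0.67049.
Unit vector along 070° is (sin 70°, cos 70°) = (0.9397, 0.3420).
Slope in that direction = a·(0.9397) + b·(0.3420) = 0.25453.
Apparent dip = arctan|0.25453| = 14.3° (true dip is 40.2°, so apparent ≤ true as expected).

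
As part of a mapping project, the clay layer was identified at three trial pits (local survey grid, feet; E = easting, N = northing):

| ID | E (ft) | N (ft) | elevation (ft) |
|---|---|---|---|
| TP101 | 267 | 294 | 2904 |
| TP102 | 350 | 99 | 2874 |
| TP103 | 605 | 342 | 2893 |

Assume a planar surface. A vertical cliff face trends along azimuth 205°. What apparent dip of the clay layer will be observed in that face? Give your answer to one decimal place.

Let the plane be z = a·E + b·N + c.
TP102−TP101: 83a − 195b = −30;  TP103−TP101: 338a + 48b = −11.
Solving gives a = −0.05129, b = 0.13201.
Unit vector along 205° is (sin 205°, cos 205°) = (-0.4226, -0.9063).
Slope in that direction = a·(-0.4226) + b·(-0.9063) = −0.09797.
Apparent dip = arctan|0.09797| = 5.6° (true dip is 8.1°, so apparent ≤ true as expected).

5.6°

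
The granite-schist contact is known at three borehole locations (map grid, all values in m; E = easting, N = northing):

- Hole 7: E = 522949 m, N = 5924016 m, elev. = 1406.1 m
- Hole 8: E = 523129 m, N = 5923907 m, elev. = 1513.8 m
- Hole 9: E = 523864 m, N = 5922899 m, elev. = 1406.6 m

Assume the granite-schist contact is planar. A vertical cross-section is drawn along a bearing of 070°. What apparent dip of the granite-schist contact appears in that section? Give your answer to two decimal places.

Let the plane be z = a·E + b·N + c.
Hole 8−Hole 7: 180a − 109b = 107.7;  Hole 9−Hole 7: 915a − 1117b = 0.5.
Solving gives a = 1.18674, b = 0.97168.
Unit vector along 070° is (sin 70°, cos 70°) = (0.9397, 0.3420).
Slope in that direction = a·(0.9397) + b·(0.3420) = 1.44750.
Apparent dip = arctan|1.44750| = 55.36° (true dip is 56.9°, so apparent ≤ true as expected).

55.36°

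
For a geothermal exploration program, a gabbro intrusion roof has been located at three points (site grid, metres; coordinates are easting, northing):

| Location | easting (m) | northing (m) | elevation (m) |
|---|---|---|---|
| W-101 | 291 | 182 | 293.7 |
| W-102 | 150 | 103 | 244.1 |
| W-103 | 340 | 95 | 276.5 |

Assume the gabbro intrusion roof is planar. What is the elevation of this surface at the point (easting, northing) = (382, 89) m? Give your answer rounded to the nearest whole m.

Two edge vectors: W-101→W-102 = (-141, -79, -49.6), W-101→W-103 = (49, -87, -17.2).
Normal n = (W-101→W-102) × (W-101→W-103) = (-2956.4, -4855.6, 16138).
So ∂z/∂easting = −n_x/n_z = 0.18319 and ∂z/∂northing = −n_y/n_z = 0.30088.
Intercept c from W-101: 293.7 − 53.31 − 54.76 = 185.63.
At (382, 89): z = 70.0 + 26.8 + 185.63 = 282.4 m.

282 m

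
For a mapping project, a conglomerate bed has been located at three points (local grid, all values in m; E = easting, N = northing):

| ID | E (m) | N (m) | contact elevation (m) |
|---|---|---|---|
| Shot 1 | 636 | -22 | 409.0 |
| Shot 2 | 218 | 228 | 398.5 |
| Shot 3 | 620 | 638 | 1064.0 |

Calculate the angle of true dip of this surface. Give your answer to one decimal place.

49.9°

Two edge vectors: Shot 1→Shot 2 = (-418, 250, -10.5), Shot 1→Shot 3 = (-16, 660, 655).
Normal n = (Shot 1→Shot 2) × (Shot 1→Shot 3) = (170680, 273958, -271880).
So ∂z/∂E = −n_x/n_z = 0.62778 and ∂z/∂N = −n_y/n_z = 1.00764.
Gradient magnitude |∇z| = √(a² + b²) = √(0.39410 + 1.01534) = 1.18720.
True dip = arctan(1.18720) = 49.9°, dipping toward SSW (azimuth ≈ 212°).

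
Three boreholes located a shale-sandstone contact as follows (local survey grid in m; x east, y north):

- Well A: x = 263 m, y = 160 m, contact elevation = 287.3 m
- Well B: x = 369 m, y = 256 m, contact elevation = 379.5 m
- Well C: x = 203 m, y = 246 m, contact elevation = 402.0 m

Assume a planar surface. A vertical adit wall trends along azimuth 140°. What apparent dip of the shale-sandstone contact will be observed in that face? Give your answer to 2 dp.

46.24°

Let the plane be z = a·x + b·y + c.
Well B−Well A: 106a + 96b = 92.2;  Well C−Well A: −60a + 86b = 114.7.
Solving gives a = −0.20718, b = 1.18918.
Unit vector along 140° is (sin 140°, cos 140°) = (0.6428, -0.7660).
Slope in that direction = a·(0.6428) + b·(-0.7660) = −1.04413.
Apparent dip = arctan|1.04413| = 46.24° (true dip is 50.4°, so apparent ≤ true as expected).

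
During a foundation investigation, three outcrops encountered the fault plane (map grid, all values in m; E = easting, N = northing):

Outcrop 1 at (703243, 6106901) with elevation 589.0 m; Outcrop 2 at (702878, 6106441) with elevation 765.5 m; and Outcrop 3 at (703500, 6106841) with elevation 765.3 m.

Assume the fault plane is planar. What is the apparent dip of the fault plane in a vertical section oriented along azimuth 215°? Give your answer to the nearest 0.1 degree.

Two edge vectors: Outcrop 1→Outcrop 2 = (-365, -460, 176.5), Outcrop 1→Outcrop 3 = (257, -60, 176.3).
Normal n = (Outcrop 1→Outcrop 2) × (Outcrop 1→Outcrop 3) = (-70508, 109710, 140120).
So ∂z/∂E = −n_x/n_z = 0.50320 and ∂z/∂N = −n_y/n_z = −0.78297.
Unit vector along 215° is (sin 215°, cos 215°) = (-0.5736, -0.8192).
Slope in that direction = a·(-0.5736) + b·(-0.8192) = 0.35275.
Apparent dip = arctan|0.35275| = 19.4° (true dip is 42.9°, so apparent ≤ true as expected).

19.4°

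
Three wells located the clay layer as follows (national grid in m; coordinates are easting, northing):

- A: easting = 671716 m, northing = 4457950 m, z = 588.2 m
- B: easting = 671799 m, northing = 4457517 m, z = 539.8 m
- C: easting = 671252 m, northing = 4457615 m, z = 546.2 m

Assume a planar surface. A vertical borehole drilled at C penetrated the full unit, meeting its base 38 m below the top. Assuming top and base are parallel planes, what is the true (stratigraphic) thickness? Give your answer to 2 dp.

37.76 m

Two edge vectors: A→B = (83, -433, -48.4), A→C = (-464, -335, -42).
Normal n = (A→B) × (A→C) = (1972, 25943.6, -228717).
So ∂z/∂easting = −n_x/n_z = 0.00862 and ∂z/∂northing = −n_y/n_z = 0.11343.
|∇z| = √(a²+b²) = 0.11376, so dip δ = arctan(0.11376) = 6.49°.
True thickness = vertical thickness × cos δ = 38 × cos 6.49° = 37.76 m.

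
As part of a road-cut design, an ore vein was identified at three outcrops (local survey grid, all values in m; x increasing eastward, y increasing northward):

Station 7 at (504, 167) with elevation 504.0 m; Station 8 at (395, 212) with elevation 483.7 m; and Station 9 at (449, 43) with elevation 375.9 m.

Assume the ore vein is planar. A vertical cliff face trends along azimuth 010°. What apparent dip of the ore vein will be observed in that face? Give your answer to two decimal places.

Let the plane be z = a·x + b·y + c.
Station 8−Station 7: −109a + 45b = −20.3;  Station 9−Station 7: −55a − 124b = −128.1.
Solving gives a = 0.51790, b = 0.80335.
Unit vector along 010° is (sin 10°, cos 10°) = (0.1736, 0.9848).
Slope in that direction = a·(0.1736) + b·(0.9848) = 0.88108.
Apparent dip = arctan|0.88108| = 41.38° (true dip is 43.7°, so apparent ≤ true as expected).

41.38°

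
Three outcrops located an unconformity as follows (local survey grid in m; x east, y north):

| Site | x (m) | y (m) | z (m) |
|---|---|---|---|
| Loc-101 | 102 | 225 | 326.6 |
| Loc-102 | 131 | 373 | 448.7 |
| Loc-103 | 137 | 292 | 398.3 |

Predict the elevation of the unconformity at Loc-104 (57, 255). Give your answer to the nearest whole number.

Two edge vectors: Loc-101→Loc-102 = (29, 148, 122.1), Loc-101→Loc-103 = (35, 67, 71.7).
Normal n = (Loc-101→Loc-102) × (Loc-101→Loc-103) = (2430.9, 2194.2, -3237).
So ∂z/∂x = −n_x/n_z = 0.75097 and ∂z/∂y = −n_y/n_z = 0.67785.
Intercept c from Loc-101: 326.6 − 76.60 − 152.52 = 97.48.
At (57, 255): z = 42.8 + 172.9 + 97.48 = 313.1 m.

313 m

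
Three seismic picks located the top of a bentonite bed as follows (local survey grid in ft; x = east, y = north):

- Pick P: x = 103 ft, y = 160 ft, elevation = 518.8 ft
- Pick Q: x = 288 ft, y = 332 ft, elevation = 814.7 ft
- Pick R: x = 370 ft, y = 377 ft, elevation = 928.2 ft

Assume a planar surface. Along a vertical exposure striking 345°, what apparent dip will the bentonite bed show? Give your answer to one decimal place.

Two edge vectors: Pick P→Pick Q = (185, 172, 295.9), Pick P→Pick R = (267, 217, 409.4).
Normal n = (Pick P→Pick Q) × (Pick P→Pick R) = (6206.5, 3266.3, -5779).
So ∂z/∂x = −n_x/n_z = 1.07397 and ∂z/∂y = −n_y/n_z = 0.56520.
Unit vector along 345° is (sin 345°, cos 345°) = (-0.2588, 0.9659).
Slope in that direction = a·(-0.2588) + b·(0.9659) = 0.26798.
Apparent dip = arctan|0.26798| = 15.0° (true dip is 50.5°, so apparent ≤ true as expected).

15.0°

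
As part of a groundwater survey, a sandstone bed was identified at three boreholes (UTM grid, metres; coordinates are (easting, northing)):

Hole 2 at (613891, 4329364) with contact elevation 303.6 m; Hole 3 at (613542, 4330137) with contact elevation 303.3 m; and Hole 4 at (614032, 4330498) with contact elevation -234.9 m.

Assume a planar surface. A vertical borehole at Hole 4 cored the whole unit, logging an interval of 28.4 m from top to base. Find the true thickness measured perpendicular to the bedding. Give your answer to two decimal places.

21.07 m

Two edge vectors: Hole 2→Hole 3 = (-349, 773, -0.3), Hole 2→Hole 4 = (141, 1134, -538.5).
Normal n = (Hole 2→Hole 3) × (Hole 2→Hole 4) = (-415920.3, -187978.8, -504759).
So ∂z/∂E = −n_x/n_z = −0.82400 and ∂z/∂N = −n_y/n_z = −0.37241.
|∇z| = √(a²+b²) = 0.90425, so dip δ = arctan(0.90425) = 42.12°.
True thickness = vertical thickness × cos δ = 28.4 × cos 42.12° = 21.07 m.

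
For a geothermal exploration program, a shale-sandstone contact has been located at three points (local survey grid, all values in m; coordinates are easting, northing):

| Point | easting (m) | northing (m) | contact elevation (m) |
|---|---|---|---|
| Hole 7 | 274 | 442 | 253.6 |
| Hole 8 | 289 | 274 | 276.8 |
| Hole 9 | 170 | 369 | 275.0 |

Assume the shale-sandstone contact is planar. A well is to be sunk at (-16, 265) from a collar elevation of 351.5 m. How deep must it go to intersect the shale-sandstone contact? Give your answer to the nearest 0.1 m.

42.1 m

Let the plane be z = a·easting + b·northing + c.
Hole 8−Hole 7: 15a − 168b = 23.2;  Hole 9−Hole 7: −104a − 73b = 21.4.
Solving gives a = −0.10242, b = −0.14724.
Then c = 253.6 − a·274 − b·442 = 346.74.
At (-16, 265): z_contact = 1.64 − 39.02 + 346.74 = 309.36 m.
Depth below ground = 351.5 − 309.36 = 42.1 m.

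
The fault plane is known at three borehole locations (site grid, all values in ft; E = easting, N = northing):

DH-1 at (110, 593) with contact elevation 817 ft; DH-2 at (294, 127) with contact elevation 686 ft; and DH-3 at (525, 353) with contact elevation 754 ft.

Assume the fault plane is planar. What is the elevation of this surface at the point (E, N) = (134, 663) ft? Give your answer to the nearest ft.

837 ft

Two edge vectors: DH-1→DH-2 = (184, -466, -131), DH-1→DH-3 = (415, -240, -63).
Normal n = (DH-1→DH-2) × (DH-1→DH-3) = (-2082, -42773, 149230).
So ∂z/∂E = −n_x/n_z = 0.01395 and ∂z/∂N = −n_y/n_z = 0.28662.
Intercept c from DH-1: 817 − 1.53 − 169.97 = 645.50.
At (134, 663): z = 1.9 + 190.0 + 645.50 = 837.4 ft.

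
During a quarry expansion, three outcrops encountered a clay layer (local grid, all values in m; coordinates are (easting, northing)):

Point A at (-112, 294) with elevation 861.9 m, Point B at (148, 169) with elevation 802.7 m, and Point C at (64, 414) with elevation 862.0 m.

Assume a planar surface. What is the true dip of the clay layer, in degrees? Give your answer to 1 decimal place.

13.4°

Two edge vectors: Point A→Point B = (260, -125, -59.2), Point A→Point C = (176, 120, 0.1).
Normal n = (Point A→Point B) × (Point A→Point C) = (7091.5, -10445.2, 53200).
So ∂z/∂E = −n_x/n_z = −0.13330 and ∂z/∂N = −n_y/n_z = 0.19634.
Gradient magnitude |∇z| = √(a² + b²) = √(0.01777 + 0.03855) = 0.23731.
True dip = arctan(0.23731) = 13.4°, dipping toward SE (azimuth ≈ 146°).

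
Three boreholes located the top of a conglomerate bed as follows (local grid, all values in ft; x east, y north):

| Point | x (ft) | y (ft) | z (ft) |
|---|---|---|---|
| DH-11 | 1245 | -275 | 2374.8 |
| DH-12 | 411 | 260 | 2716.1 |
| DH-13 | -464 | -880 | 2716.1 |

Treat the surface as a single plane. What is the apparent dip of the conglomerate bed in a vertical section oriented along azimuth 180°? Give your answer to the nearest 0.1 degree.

11.9°

Two edge vectors: DH-11→DH-12 = (-834, 535, 341.3), DH-11→DH-13 = (-1709, -605, 341.3).
Normal n = (DH-11→DH-12) × (DH-11→DH-13) = (389082, -298637.5, 1418885).
So ∂z/∂x = −n_x/n_z = −0.27422 and ∂z/∂y = −n_y/n_z = 0.21047.
Unit vector along 180° is (sin 180°, cos 180°) = (0.0000, -1.0000).
Slope in that direction = a·(0.0000) + b·(-1.0000) = −0.21047.
Apparent dip = arctan|0.21047| = 11.9° (true dip is 19.1°, so apparent ≤ true as expected).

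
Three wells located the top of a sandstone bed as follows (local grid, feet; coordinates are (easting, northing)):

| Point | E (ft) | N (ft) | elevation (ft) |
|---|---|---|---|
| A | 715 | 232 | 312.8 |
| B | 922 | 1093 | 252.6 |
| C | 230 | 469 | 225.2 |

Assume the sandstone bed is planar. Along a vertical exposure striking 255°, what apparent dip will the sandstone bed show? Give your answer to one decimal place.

Let the plane be z = a·E + b·N + c.
B−A: 207a + 861b = −60.2;  C−A: −485a + 237b = −87.6.
Solving gives a = 0.13106, b = −0.10143.
Unit vector along 255° is (sin 255°, cos 255°) = (-0.9659, -0.2588).
Slope in that direction = a·(-0.9659) + b·(-0.2588) = −0.10034.
Apparent dip = arctan|0.10034| = 5.7° (true dip is 9.4°, so apparent ≤ true as expected).

5.7°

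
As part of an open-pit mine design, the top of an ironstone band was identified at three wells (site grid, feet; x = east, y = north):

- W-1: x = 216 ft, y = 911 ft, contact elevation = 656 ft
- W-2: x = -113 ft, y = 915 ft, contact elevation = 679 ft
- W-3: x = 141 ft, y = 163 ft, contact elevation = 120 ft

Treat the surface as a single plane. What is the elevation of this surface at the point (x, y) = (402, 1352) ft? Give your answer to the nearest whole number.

Let the plane be z = a·x + b·y + c.
W-2−W-1: −329a + 4b = 23;  W-3−W-1: −75a − 748b = −536.
Solving gives a = −0.06112, b = 0.72271.
Then c = 656 − a·216 − b·911 = 10.82.
At (402, 1352): z = −24.6 + 977.1 + 10.82 = 963.3 ft.

963 ft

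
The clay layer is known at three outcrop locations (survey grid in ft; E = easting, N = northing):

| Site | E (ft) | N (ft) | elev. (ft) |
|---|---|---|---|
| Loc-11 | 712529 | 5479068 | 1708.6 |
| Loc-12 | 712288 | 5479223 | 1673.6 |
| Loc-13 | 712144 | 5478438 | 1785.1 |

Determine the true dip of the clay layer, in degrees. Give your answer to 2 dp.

9.00°

Two edge vectors: Loc-11→Loc-12 = (-241, 155, -35), Loc-11→Loc-13 = (-385, -630, 76.5).
Normal n = (Loc-11→Loc-12) × (Loc-11→Loc-13) = (-10192.5, 31911.5, 211505).
So ∂z/∂E = −n_x/n_z = 0.04819 and ∂z/∂N = −n_y/n_z = −0.15088.
Gradient magnitude |∇z| = √(a² + b²) = √(0.00232 + 0.02276) = 0.15839.
True dip = arctan(0.15839) = 9.00°, dipping toward NNW (azimuth ≈ 342°).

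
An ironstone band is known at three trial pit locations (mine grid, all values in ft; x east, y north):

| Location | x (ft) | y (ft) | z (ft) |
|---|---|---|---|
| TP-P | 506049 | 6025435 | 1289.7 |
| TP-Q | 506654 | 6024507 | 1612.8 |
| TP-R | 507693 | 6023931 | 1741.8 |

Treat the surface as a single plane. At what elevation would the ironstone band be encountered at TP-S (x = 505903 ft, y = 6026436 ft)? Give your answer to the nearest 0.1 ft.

886.6 ft

Two edge vectors: TP-P→TP-Q = (605, -928, 323.1), TP-P→TP-R = (1644, -1504, 452.1).
Normal n = (TP-P→TP-Q) × (TP-P→TP-R) = (66393.6, 257655.9, 615712).
So ∂z/∂x = −n_x/n_z = −0.107832233 and ∂z/∂y = −n_y/n_z = −0.418468212.
Intercept c from TP-P: 1289.7 + 54568.39 + 2521453.01 = 2577311.11.
At (505903, 6026436): z = −54552.7 − 2521871.9 + 2577311.11 = 886.6 ft.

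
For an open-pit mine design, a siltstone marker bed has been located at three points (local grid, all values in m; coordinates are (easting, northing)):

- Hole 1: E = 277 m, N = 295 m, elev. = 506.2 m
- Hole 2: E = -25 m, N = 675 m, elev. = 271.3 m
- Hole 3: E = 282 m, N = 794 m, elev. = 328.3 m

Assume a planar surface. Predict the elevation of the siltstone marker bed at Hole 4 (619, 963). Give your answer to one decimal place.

377.1 m

Two edge vectors: Hole 1→Hole 2 = (-302, 380, -234.9), Hole 1→Hole 3 = (5, 499, -177.9).
Normal n = (Hole 1→Hole 2) × (Hole 1→Hole 3) = (49613.1, -54900.3, -152598).
So ∂z/∂E = −n_x/n_z = 0.32512 and ∂z/∂N = −n_y/n_z = −0.35977.
Intercept c from Hole 1: 506.2 − 90.06 + 106.13 = 522.27.
At (619, 963): z = 201.3 − 346.5 + 522.27 = 377.1 m.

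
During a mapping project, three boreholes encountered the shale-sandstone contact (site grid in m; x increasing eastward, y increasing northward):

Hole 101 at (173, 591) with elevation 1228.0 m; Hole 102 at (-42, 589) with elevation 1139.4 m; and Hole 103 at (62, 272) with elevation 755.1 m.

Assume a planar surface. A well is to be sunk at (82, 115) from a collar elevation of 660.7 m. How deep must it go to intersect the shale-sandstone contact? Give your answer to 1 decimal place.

108.5 m

Let the plane be z = a·x + b·y + c.
Hole 102−Hole 101: −215a − 2b = −88.6;  Hole 103−Hole 101: −111a − 319b = −472.9.
Solving gives a = 0.39960, b = 1.34340.
Then c = 1228 − a·173 − b·591 = 364.92.
At (82, 115): z_contact = 32.77 + 154.49 + 364.92 = 552.18 m.
Depth below ground = 660.7 − 552.18 = 108.5 m.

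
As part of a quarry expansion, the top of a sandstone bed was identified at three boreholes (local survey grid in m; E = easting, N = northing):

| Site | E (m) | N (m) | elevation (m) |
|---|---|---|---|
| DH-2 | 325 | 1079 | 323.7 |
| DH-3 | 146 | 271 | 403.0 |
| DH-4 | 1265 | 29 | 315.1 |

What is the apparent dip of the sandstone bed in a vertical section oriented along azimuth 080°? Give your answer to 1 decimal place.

Let the plane be z = a·E + b·N + c.
DH-3−DH-2: −179a − 808b = 79.3;  DH-4−DH-2: 940a − 1050b = −8.6.
Solving gives a = −0.09522, b = −0.07705.
Unit vector along 080° is (sin 80°, cos 80°) = (0.9848, 0.1736).
Slope in that direction = a·(0.9848) + b·(0.1736) = −0.10715.
Apparent dip = arctan|0.10715| = 6.1° (true dip is 7.0°, so apparent ≤ true as expected).

6.1°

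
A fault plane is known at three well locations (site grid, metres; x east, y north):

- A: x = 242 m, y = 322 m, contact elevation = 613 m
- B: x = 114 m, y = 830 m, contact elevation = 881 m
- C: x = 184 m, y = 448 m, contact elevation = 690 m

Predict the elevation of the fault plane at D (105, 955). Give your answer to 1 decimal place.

Two edge vectors: A→B = (-128, 508, 268), A→C = (-58, 126, 77).
Normal n = (A→B) × (A→C) = (5348, -5688, 13336).
So ∂z/∂x = −n_x/n_z = −0.40102 and ∂z/∂y = −n_y/n_z = 0.42651.
Intercept c from A: 613 + 97.05 − 137.34 = 572.71.
At (105, 955): z = −42.1 + 407.3 + 572.71 = 937.9 m.

937.9 m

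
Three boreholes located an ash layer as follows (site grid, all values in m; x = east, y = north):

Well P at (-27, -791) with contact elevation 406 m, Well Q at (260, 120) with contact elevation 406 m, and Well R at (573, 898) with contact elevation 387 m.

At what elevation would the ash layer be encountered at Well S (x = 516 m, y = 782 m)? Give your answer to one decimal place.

392.7 m

Two edge vectors: Well P→Well Q = (287, 911, 0), Well P→Well R = (600, 1689, -19).
Normal n = (Well P→Well Q) × (Well P→Well R) = (-17309, 5453, -61857).
So ∂z/∂x = −n_x/n_z = −0.27982 and ∂z/∂y = −n_y/n_z = 0.08815.
Intercept c from Well P: 406 − 7.56 + 69.73 = 468.18.
At (516, 782): z = −144.4 + 68.9 + 468.18 = 392.7 m.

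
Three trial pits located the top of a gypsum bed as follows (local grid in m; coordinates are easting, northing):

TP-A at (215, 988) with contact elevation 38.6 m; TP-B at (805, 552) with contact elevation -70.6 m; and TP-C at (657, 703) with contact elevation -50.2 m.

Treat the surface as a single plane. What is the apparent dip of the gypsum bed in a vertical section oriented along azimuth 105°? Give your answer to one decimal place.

14.3°

Let the plane be z = a·easting + b·northing + c.
TP-B−TP-A: 590a − 436b = −109.2;  TP-C−TP-A: 442a − 285b = −88.8.
Solving gives a = −0.30921, b = −0.16797.
Unit vector along 105° is (sin 105°, cos 105°) = (0.9659, -0.2588).
Slope in that direction = a·(0.9659) + b·(-0.2588) = −0.25520.
Apparent dip = arctan|0.25520| = 14.3° (true dip is 19.4°, so apparent ≤ true as expected).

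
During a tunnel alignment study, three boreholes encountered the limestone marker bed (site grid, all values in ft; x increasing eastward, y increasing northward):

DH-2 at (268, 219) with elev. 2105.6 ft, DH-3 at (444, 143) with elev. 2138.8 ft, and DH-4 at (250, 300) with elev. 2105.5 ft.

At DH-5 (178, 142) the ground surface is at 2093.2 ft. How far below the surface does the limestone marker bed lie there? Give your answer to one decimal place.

Let the plane be z = a·x + b·y + c.
DH-3−DH-2: 176a − 76b = 33.2;  DH-4−DH-2: −18a + 81b = −0.1.
Solving gives a = 0.20807, b = 0.04500.
Then c = 2105.6 − a·268 − b·219 = 2039.98.
At (178, 142): z_contact = 37.04 + 6.39 + 2039.98 = 2083.41 ft.
Depth below ground = 2093.2 − 2083.41 = 9.8 ft.

9.8 ft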